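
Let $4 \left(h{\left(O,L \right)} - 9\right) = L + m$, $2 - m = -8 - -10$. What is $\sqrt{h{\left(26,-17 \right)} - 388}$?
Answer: $\frac{i \sqrt{1533}}{2} \approx 19.577 i$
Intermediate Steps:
$m = 0$ ($m = 2 - \left(-8 - -10\right) = 2 - \left(-8 + 10\right) = 2 - 2 = 0$)
$h{\left(O,L \right)} = 9 + \frac{L}{4}$ ($h{\left(O,L \right)} = 9 + \frac{L + 0}{4} = 9 + \frac{L}{4}$)
$\sqrt{h{\left(26,-17 \right)} - 388} = \sqrt{\left(9 + \frac{1}{4} \left(-17\right)\right) - 388} = \sqrt{\left(9 - \frac{17}{4}\right) - 388} = \sqrt{\frac{19}{4} - 388} = \sqrt{- \frac{1533}{4}} = \frac{i \sqrt{1533}}{2}$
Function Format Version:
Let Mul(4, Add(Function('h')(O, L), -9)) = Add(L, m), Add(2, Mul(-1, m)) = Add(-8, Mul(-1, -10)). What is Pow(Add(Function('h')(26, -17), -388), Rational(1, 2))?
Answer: Mul(Rational(1, 2), I, Pow(1533, Rational(1, 2))) ≈ Mul(19.577, I)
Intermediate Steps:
m = 0 (m = Add(2, Mul(-1, Add(-8, Mul(-1, -10)))) = Add(2, Mul(-1, Add(-8, 10))) = Add(2, Mul(-1, 2)) = Add(2, -2) = 0)
Function('h')(O, L) = Add(9, Mul(Rational(1, 4), L)) (Function('h')(O, L) = Add(9, Mul(Rational(1, 4), Add(L, 0))) = Add(9, Mul(Rational(1, 4), L)))
Pow(Add(Function('h')(26, -17), -388), Rational(1, 2)) = Pow(Add(Add(9, Mul(Rational(1, 4), -17)), -388), Rational(1, 2)) = Pow(Add(Add(9, Rational(-17, 4)), -388), Rational(1, 2)) = Pow(Add(Rational(19, 4), -388), Rational(1, 2)) = Pow(Rational(-1533, 4), Rational(1, 2)) = Mul(Rational(1, 2), I, Pow(1533, Rational(1, 2)))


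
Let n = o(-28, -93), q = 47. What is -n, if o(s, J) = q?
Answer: -47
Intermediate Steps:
o(s, J) = 47
n = 47
-n = -1*47 = -47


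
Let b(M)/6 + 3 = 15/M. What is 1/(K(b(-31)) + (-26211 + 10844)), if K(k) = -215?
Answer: -1/15582 ≈ -6.4177e-5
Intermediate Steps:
b(M) = -18 + 90/M (b(M) = -18 + 6*(15/M) = -18 + 90/M)
1/(K(b(-31)) + (-26211 + 10844)) = 1/(-215 + (-26211 + 10844)) = 1/(-215 - 15367) = 1/(-15582) = -1/15582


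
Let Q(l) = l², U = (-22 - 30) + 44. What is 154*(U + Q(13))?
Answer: 24794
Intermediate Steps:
U = -8 (U = -52 + 44 = -8)
154*(U + Q(13)) = 154*(-8 + 13²) = 154*(-8 + 169) = 154*161 = 24794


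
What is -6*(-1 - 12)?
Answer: 78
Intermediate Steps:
-6*(-1 - 12) = -6*(-13) = 78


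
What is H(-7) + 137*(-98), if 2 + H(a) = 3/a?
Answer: -93999/7 ≈ -13428.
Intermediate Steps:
H(a) = -2 + 3/a
H(-7) + 137*(-98) = (-2 + 3/(-7)) + 137*(-98) = (-2 + 3*(-⅐)) - 13426 = (-2 - 3/7) - 13426 = -17/7 - 13426 = -93999/7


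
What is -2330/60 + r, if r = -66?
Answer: -629/6 ≈ -104.83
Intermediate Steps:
-2330/60 + r = -2330/60 - 66 = -2330*1/60 - 66 = -233/6 - 66 = -629/6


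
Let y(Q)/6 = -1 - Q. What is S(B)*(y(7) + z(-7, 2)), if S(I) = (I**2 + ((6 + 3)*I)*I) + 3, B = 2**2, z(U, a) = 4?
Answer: -7172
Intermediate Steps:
y(Q) = -6 - 6*Q (y(Q) = 6*(-1 - Q) = -6 - 6*Q)
B = 4
S(I) = 3 + 10*I**2 (S(I) = (I**2 + (9*I)*I) + 3 = (I**2 + 9*I**2) + 3 = 10*I**2 + 3 = 3 + 10*I**2)
S(B)*(y(7) + z(-7, 2)) = (3 + 10*4**2)*((-6 - 6*7) + 4) = (3 + 10*16)*((-6 - 42) + 4) = (3 + 160)*(-48 + 4) = 163*(-44) = -7172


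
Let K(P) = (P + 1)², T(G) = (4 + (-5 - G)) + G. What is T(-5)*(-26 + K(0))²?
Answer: -625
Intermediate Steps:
T(G) = -1 (T(G) = (-1 - G) + G = -1)
K(P) = (1 + P)²
T(-5)*(-26 + K(0))² = -(-26 + (1 + 0)²)² = -(-26 + 1²)² = -(-26 + 1)² = -1*(-25)² = -1*625 = -625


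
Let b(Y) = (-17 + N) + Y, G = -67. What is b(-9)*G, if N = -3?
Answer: 1943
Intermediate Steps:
b(Y) = -20 + Y (b(Y) = (-17 - 3) + Y = -20 + Y)
b(-9)*G = (-20 - 9)*(-67) = -29*(-67) = 1943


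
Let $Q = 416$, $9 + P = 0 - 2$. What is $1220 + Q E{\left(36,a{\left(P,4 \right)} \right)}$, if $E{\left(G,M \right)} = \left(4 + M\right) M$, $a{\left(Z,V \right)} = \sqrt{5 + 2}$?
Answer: $4132 + 1664 \sqrt{7} \approx 8534.5$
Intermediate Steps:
$P = -11$ ($P = -9 + \left(0 - 2\right) = -9 - 2 = -11$)
$a{\left(Z,V \right)} = \sqrt{7}$
$E{\left(G,M \right)} = M \left(4 + M\right)$
$1220 + Q E{\left(36,a{\left(P,4 \right)} \right)} = 1220 + 416 \sqrt{7} \left(4 + \sqrt{7}\right)$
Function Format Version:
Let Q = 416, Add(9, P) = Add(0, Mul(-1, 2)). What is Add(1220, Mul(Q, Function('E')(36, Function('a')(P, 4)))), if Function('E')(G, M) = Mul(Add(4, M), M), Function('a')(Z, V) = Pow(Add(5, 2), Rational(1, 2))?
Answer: Add(4132, Mul(1664, Pow(7, Rational(1, 2)))) ≈ 8534.5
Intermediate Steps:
P = -11 (P = Add(-9, Add(0, Mul(-1, 2))) = Add(-9, Add(0, -2)) = Add(-9, -2) = -11)
Function('a')(Z, V) = Pow(7, Rational(1, 2))
Function('E')(G, M) = Mul(M, Add(4, M))
Add(1220, Mul(Q, Function('E')(36, Function('a')(P, 4)))) = Add(1220, Mul(416, Mul(Pow(7, Rational(1, 2)), Add(4, Pow(7, Rational(1, 2)))))) = Add(1220, Mul(416, Pow(7, Rational(1, 2)), Add(4, Pow(7, Rational(1, 2)))))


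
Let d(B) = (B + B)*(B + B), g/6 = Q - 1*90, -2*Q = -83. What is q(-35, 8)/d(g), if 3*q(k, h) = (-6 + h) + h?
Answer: 5/508086 ≈ 9.8408e-6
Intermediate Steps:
Q = 83/2 (Q = -1/2*(-83) = 83/2 ≈ 41.500)
q(k, h) = -2 + 2*h/3 (q(k, h) = ((-6 + h) + h)/3 = (-6 + 2*h)/3 = -2 + 2*h/3)
g = -291 (g = 6*(83/2 - 1*90) = 6*(83/2 - 90) = 6*(-97/2) = -291)
d(B) = 4*B**2 (d(B) = (2*B)*(2*B) = 4*B**2)
q(-35, 8)/d(g) = (-2 + (2/3)*8)/((4*(-291)**2)) = (-2 + 16/3)/((4*84681)) = (10/3)/338724 = (10/3)*(1/338724) = 5/508086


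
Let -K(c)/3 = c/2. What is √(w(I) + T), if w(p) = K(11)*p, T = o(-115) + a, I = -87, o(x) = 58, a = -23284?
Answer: I*√87162/2 ≈ 147.62*I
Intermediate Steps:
K(c) = -3*c/2
T = -23226 (T = 58 - 23284 = -23226)
w(p) = -33*p/2 (w(p) = (-3/2*11)*p = -33*p/2)
√(w(I) + T) = √(-33/2*(-87) - 23226) = √(2871/2 - 23226) = √(-43581/2) = I*√87162/2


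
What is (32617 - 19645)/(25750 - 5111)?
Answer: 12972/20639 ≈ 0.62852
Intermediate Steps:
(32617 - 19645)/(25750 - 5111) = 12972/20639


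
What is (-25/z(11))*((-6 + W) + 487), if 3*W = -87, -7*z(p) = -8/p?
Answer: -217525/2 ≈ -1.0876e+5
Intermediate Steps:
z(p) = 8/(7*p) (z(p) = -(-8)/(7*p) = 8/(7*p))
W = -29 (W = (⅓)*(-87) = -29)
(-25/z(11))*((-6 + W) + 487) = (-25/((8/7)/11))*((-6 - 29) + 487) = (-25/((8/7)*(1/11)))*(-35 + 487) = -25/8/77*452 = -25*77/8*452 = -1925/8*452 = -217525/2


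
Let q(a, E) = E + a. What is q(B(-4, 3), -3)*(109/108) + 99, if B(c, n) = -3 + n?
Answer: 3455/36 ≈ 95.972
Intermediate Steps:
q(B(-4, 3), -3)*(109/108) + 99 = (-3 + (-3 + 3))*(109/108) + 99 = (-3 + 0)*(109*(1/108)) + 99 = -3*109/108 + 99 = -109/36 + 99 = 3455/36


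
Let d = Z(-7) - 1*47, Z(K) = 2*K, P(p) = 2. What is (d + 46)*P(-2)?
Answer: -30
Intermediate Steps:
d = -61 (d = 2*(-7) - 1*47 = -14 - 47 = -61)
(d + 46)*P(-2) = (-61 + 46)*2 = -15*2 = -30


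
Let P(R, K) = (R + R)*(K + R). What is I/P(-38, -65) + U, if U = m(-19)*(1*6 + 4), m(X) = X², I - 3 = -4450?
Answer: 28254633/7828 ≈ 3609.4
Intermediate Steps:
I = -4447 (I = 3 - 4450 = -4447)
P(R, K) = 2*R*(K + R) (P(R, K) = (2*R)*(K + R) = 2*R*(K + R))
U = 3610 (U = (-19)²*(1*6 + 4) = 361*(6 + 4) = 361*10 = 3610)
I/P(-38, -65) + U = -4447*(-1/(76*(-65 - 38))) + 3610 = -4447/(2*(-38)*(-103)) + 3610 = -4447/7828 + 3610 = 28254633/7828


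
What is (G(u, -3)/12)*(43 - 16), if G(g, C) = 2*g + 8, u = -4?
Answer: 0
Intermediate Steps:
G(g, C) = 8 + 2*g
(G(u, -3)/12)*(43 - 16) = ((8 + 2*(-4))/12)*(43 - 16) = ((8 - 8)*(1/12))*27 = (0*(1/12))*27 = 0*27 = 0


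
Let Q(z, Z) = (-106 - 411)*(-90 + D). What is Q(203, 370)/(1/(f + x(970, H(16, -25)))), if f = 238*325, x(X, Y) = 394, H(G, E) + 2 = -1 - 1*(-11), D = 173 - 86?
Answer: 120580944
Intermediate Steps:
D = 87
H(G, E) = 8 (H(G, E) = -2 + (-1 - 1*(-11)) = -2 + (-1 + 11) = -2 + 10 = 8)
f = 77350
Q(z, Z) = 1551 (Q(z, Z) = (-106 - 411)*(-90 + 87) = -517*(-3) = 1551)
Q(203, 370)/(1/(f + x(970, H(16, -25)))) = 1551/(1/(77350 + 394)) = 1551/(1/77744) = 1551*77744 = 120580944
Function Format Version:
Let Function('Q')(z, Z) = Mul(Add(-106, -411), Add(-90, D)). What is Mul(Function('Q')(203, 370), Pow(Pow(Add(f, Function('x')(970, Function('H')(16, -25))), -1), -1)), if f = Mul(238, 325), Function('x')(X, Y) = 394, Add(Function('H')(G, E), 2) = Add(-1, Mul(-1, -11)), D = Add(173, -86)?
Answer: 120580944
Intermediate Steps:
D = 87
Function('H')(G, E) = 8 (Function('H')(G, E) = Add(-2, Add(-1, Mul(-1, -11))) = Add(-2, Add(-1, 11)) = Add(-2, 10) = 8)
f = 77350
Function('Q')(z, Z) = 1551 (Function('Q')(z, Z) = Mul(Add(-106, -411), Add(-90, 87)) = Mul(-517, -3) = 1551)
Mul(Function('Q')(203, 370), Pow(Pow(Add(f, Function('x')(970, Function('H')(16, -25))), -1), -1)) = Mul(1551, Pow(Pow(Add(77350, 394), -1), -1)) = Mul(1551, Pow(Pow(77744, -1), -1)) = Mul(1551, Pow(Rational(1, 77744), -1)) = Mul(1551, 77744) = 120580944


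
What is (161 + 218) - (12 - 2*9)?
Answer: 385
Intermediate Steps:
(161 + 218) - (12 - 2*9) = 379 - (12 - 18) = 379 - 1*(-6) = 379 + 6 = 385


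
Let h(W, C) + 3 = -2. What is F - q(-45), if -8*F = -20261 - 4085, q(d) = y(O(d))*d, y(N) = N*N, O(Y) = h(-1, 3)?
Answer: 16673/4 ≈ 4168.3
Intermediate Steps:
h(W, C) = -5 (h(W, C) = -3 - 2 = -5)
O(Y) = -5
y(N) = N²
q(d) = 25*d (q(d) = (-5)²*d = 25*d)
F = 12173/4 (F = -(-20261 - 4085)/8 = -⅛*(-24346) = 12173/4 ≈ 3043.3)
F - q(-45) = 12173/4 - 25*(-45) = 12173/4 - 1*(-1125) = 12173/4 + 1125 = 16673/4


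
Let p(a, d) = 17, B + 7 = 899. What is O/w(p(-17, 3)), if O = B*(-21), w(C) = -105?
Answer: 892/5 ≈ 178.40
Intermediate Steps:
B = 892 (B = -7 + 899 = 892)
O = -18732 (O = 892*(-21) = -18732)
O/w(p(-17, 3)) = -18732/(-105) = -18732*(-1/105) = 892/5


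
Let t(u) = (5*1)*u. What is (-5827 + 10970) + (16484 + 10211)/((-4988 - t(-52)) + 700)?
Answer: 1088911/212 ≈ 5136.4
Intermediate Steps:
t(u) = 5*u
(-5827 + 10970) + (16484 + 10211)/((-4988 - t(-52)) + 700) = (-5827 + 10970) + (16484 + 10211)/((-4988 - 5*(-52)) + 700) = 5143 + 26695/((-4988 - 1*(-260)) + 700) = 5143 + 26695/((-4988 + 260) + 700) = 5143 + 26695/(-4728 + 700) = 5143 + 26695/(-4028) = 5143 + 26695*(-1/4028) = 5143 - 1405/212 = 1088911/212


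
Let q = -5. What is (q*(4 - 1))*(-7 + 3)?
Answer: 60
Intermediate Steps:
(q*(4 - 1))*(-7 + 3) = (-5*(4 - 1))*(-7 + 3) = -5*3*(-4) = -15*(-4) = 60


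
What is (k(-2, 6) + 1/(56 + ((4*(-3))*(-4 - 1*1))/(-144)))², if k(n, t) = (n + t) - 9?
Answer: 11042329/444889 ≈ 24.820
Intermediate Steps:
k(n, t) = -9 + n + t
(k(-2, 6) + 1/(56 + ((4*(-3))*(-4 - 1*1))/(-144)))² = ((-9 - 2 + 6) + 1/(56 + ((4*(-3))*(-4 - 1*1))/(-144)))² = (-5 + 1/(56 - 12*(-4 - 1)*(-1/144)))² = (-5 + 1/(56 - 12*(-5)*(-1/144)))² = (-5 + 1/(56 + 60*(-1/144)))² = (-5 + 1/(56 - 5/12))² = (-5 + 1/(667/12))² = (-5 + 12/667)² = (-3323/667)² = 11042329/444889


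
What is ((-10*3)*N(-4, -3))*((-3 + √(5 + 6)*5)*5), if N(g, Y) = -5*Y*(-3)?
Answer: -20250 + 33750*√11 ≈ 91686.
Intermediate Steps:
N(g, Y) = 15*Y
((-10*3)*N(-4, -3))*((-3 + √(5 + 6)*5)*5) = ((-10*3)*(15*(-3)))*((-3 + √(5 + 6)*5)*5) = (-30*(-45))*((-3 + √11*5)*5) = 1350*((-3 + 5*√11)*5) = 1350*(-15 + 25*√11) = -20250 + 33750*√11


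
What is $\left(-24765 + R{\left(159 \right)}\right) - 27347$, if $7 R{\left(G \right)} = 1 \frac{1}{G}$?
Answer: $- \frac{58000655}{1113} \approx -52112.0$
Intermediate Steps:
$R{\left(G \right)} = \frac{1}{7 G}$ ($R{\left(G \right)} = \frac{1 \frac{1}{G}}{7} = \frac{1}{7 G}$)
$\left(-24765 + R{\left(159 \right)}\right) - 27347 = \left(-24765 + \frac{1}{7 \cdot 159}\right) - 27347 = \left(-24765 + \frac{1}{7} \cdot \frac{1}{159}\right) - 27347 = \left(-24765 + \frac{1}{1113}\right) - 27347 = - \frac{27563444}{1113} - 27347 = - \frac{58000655}{1113}$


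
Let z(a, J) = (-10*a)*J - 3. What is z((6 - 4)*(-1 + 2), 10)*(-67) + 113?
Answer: 13714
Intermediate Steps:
z(a, J) = -3 - 10*J*a (z(a, J) = -10*J*a - 3 = -3 - 10*J*a)
z((6 - 4)*(-1 + 2), 10)*(-67) + 113 = (-3 - 10*10*(6 - 4)*(-1 + 2))*(-67) + 113 = (-3 - 10*10*2*1)*(-67) + 113 = (-3 - 10*10*2)*(-67) + 113 = (-3 - 200)*(-67) + 113 = -203*(-67) + 113 = 13601 + 113 = 13714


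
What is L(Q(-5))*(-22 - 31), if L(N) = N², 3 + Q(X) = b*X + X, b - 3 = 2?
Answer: -57717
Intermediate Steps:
b = 5 (b = 3 + 2 = 5)
Q(X) = -3 + 6*X (Q(X) = -3 + (5*X + X) = -3 + 6*X)
L(Q(-5))*(-22 - 31) = (-3 + 6*(-5))²*(-22 - 31) = (-3 - 30)²*(-53) = (-33)²*(-53) = 1089*(-53) = -57717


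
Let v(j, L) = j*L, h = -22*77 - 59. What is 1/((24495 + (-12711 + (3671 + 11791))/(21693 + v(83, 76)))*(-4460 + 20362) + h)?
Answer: 28001/10906929900139 ≈ 2.5673e-9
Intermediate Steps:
h = -1753 (h = -1694 - 59 = -1753)
v(j, L) = L*j
1/((24495 + (-12711 + (3671 + 11791))/(21693 + v(83, 76)))*(-4460 + 20362) + h) = 1/((24495 + (-12711 + (3671 + 11791))/(21693 + 76*83))*(-4460 + 20362) - 1753) = 1/((24495 + (-12711 + 15462)/(21693 + 6308))*15902 - 1753) = 1/((24495 + 2751/28001)*15902 - 1753) = 1/((685887246/28001)*15902 - 1753) = 1/(10906978985892/28001 - 1753) = 1/(10906929900139/28001) = 28001/10906929900139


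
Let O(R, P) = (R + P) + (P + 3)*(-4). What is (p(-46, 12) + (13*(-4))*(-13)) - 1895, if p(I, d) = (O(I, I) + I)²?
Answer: -63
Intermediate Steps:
O(R, P) = -12 + R - 3*P (O(R, P) = (P + R) + (3 + P)*(-4) = (P + R) + (-12 - 4*P) = -12 + R - 3*P)
p(I, d) = (-12 - I)² (p(I, d) = ((-12 + I - 3*I) + I)² = ((-12 - 2*I) + I)² = (-12 - I)²)
(p(-46, 12) + (13*(-4))*(-13)) - 1895 = ((12 - 46)² + (13*(-4))*(-13)) - 1895 = ((-34)² - 52*(-13)) - 1895 = (1156 + 676) - 1895 = 1832 - 1895 = -63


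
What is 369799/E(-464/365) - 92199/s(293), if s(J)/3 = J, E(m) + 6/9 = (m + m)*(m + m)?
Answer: 43234017194459/678910886 ≈ 63681.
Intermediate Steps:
E(m) = -2/3 + 4*m**2 (E(m) = -2/3 + (m + m)*(m + m) = -2/3 + (2*m)*(2*m) = -2/3 + 4*m**2)
s(J) = 3*J
369799/E(-464/365) - 92199/s(293) = 369799/(-2/3 + 4*(-464/365)**2) - 92199/(3*293) = 369799/(-2/3 + 4*(-464*1/365)**2) - 92199/879 = 369799/(-2/3 + 4*(-464/365)**2) - 92199*1/879 = 369799/(-2/3 + 4*(215296/133225)) - 30733/293 = 369799/(-2/3 + 861184/133225) - 30733/293 = 369799/(2317102/399675) - 30733/293 = 369799*(399675/2317102) - 30733/293 = 147799415325/2317102 - 30733/293 = 43234017194459/678910886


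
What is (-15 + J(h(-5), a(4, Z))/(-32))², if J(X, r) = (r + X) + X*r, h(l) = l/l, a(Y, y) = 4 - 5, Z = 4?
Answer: 229441/1024 ≈ 224.06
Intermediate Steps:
a(Y, y) = -1
h(l) = 1
J(X, r) = X + r + X*r (J(X, r) = (X + r) + X*r = X + r + X*r)
(-15 + J(h(-5), a(4, Z))/(-32))² = (-15 + (1 - 1 + 1*(-1))/(-32))² = (-15 + (1 - 1 - 1)*(-1/32))² = (-15 - 1*(-1/32))² = (-15 + 1/32)² = (-479/32)² = 229441/1024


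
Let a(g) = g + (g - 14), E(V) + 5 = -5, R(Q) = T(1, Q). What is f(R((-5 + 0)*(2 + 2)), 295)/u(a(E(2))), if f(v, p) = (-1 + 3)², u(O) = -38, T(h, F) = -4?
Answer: -2/19 ≈ -0.10526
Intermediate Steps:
R(Q) = -4
E(V) = -10 (E(V) = -5 - 5 = -10)
a(g) = -14 + 2*g (a(g) = g + (-14 + g) = -14 + 2*g)
f(v, p) = 4 (f(v, p) = 2² = 4)
f(R((-5 + 0)*(2 + 2)), 295)/u(a(E(2))) = 4/(-38) = 4*(-1/38) = -2/19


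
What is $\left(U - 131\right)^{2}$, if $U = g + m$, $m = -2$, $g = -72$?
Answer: $42025$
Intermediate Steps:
$U = -74$ ($U = -72 - 2 = -74$)
$\left(U - 131\right)^{2} = \left(-74 - 131\right)^{2} = \left(-205\right)^{2} = 42025$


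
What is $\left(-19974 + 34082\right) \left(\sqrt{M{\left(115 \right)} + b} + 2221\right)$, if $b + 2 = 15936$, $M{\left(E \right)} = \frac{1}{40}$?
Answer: $31333868 + \frac{3527 \sqrt{6373610}}{5} \approx 3.3115 \cdot 10^{7}$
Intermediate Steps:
$M{\left(E \right)} = \frac{1}{40}$
$b = 15934$ ($b = -2 + 15936 = 15934$)
$\left(-19974 + 34082\right) \left(\sqrt{M{\left(115 \right)} + b} + 2221\right) = \left(-19974 + 34082\right) \left(\sqrt{\frac{1}{40} + 15934} + 2221\right) = 14108 \left(\sqrt{\frac{637361}{40}} + 2221\right) = 14108 \left(\frac{\sqrt{6373610}}{20} + 2221\right) = 14108 \left(2221 + \frac{\sqrt{6373610}}{20}\right) = 31333868 + \frac{3527 \sqrt{6373610}}{5}$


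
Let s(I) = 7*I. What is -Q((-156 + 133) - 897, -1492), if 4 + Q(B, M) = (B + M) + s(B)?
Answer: 8856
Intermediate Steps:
Q(B, M) = -4 + M + 8*B (Q(B, M) = -4 + ((B + M) + 7*B) = -4 + (M + 8*B) = -4 + M + 8*B)
-Q((-156 + 133) - 897, -1492) = -(-4 - 1492 + 8*((-156 + 133) - 897)) = -(-4 - 1492 + 8*(-23 - 897)) = -(-4 - 1492 + 8*(-920)) = -(-4 - 1492 - 7360) = -1*(-8856) = 8856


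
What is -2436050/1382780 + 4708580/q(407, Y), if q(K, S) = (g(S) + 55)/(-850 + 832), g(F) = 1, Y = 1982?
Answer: -2521447525/1666 ≈ -1.5135e+6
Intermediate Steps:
q(K, S) = -28/9 (q(K, S) = (1 + 55)/(-850 + 832) = 56/(-18) = 56*(-1/18) = -28/9)
-2436050/1382780 + 4708580/q(407, Y) = -2436050/1382780 + 4708580/(-28/9) = -2436050*1/1382780 + 4708580*(-9/28) = -2935/1666 - 10594305/7 = -2521447525/1666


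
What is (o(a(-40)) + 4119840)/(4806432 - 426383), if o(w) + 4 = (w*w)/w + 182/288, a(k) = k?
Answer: 593250715/630727056 ≈ 0.94058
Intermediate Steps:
o(w) = -485/144 + w (o(w) = -4 + ((w*w)/w + 182/288) = -4 + (w**2/w + 182*(1/288)) = -4 + (w + 91/144) = -4 + (91/144 + w) = -485/144 + w)
(o(a(-40)) + 4119840)/(4806432 - 426383) = ((-485/144 - 40) + 4119840)/(4806432 - 426383) = (-6245/144 + 4119840)/4380049 = (593250715/144)*(1/4380049) = 593250715/630727056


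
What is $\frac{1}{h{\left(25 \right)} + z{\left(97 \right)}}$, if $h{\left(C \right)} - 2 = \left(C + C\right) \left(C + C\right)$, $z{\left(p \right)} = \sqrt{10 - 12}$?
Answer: $\frac{1251}{3130003} - \frac{i \sqrt{2}}{6260006} \approx 0.00039968 - 2.2591 \cdot 10^{-7} i$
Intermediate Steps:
$z{\left(p \right)} = i \sqrt{2}$ ($z{\left(p \right)} = \sqrt{-2} = i \sqrt{2}$)
$h{\left(C \right)} = 2 + 4 C^{2}$ ($h{\left(C \right)} = 2 + \left(C + C\right) \left(C + C\right) = 2 + 2 C 2 C = 2 + 4 C^{2}$)
$\frac{1}{h{\left(25 \right)} + z{\left(97 \right)}} = \frac{1}{\left(2 + 4 \cdot 25^{2}\right) + i \sqrt{2}} = \frac{1}{\left(2 + 4 \cdot 625\right) + i \sqrt{2}} = \frac{1}{\left(2 + 2500\right) + i \sqrt{2}} = \frac{1}{2502 + i \sqrt{2}}$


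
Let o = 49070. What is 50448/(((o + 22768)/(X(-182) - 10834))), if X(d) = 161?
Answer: -6902968/921 ≈ -7495.1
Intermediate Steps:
50448/(((o + 22768)/(X(-182) - 10834))) = 50448/(((49070 + 22768)/(161 - 10834))) = 50448/((71838/(-10673))) = 50448/((71838*(-1/10673))) = 50448/(-5526/821) = 50448*(-821/5526) = -6902968/921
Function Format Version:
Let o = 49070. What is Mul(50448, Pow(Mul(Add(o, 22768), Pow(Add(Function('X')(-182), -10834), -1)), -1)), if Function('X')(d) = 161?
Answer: Rational(-6902968, 921) ≈ -7495.1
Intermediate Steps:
Mul(50448, Pow(Mul(Add(o, 22768), Pow(Add(Function('X')(-182), -10834), -1)), -1)) = Mul(50448, Pow(Mul(Add(49070, 22768), Pow(Add(161, -10834), -1)), -1)) = Mul(50448, Pow(Mul(71838, Pow(-10673, -1)), -1)) = Mul(50448, Pow(Mul(71838, Rational(-1, 10673)), -1)) = Mul(50448, Pow(Rational(-5526, 821), -1)) = Mul(50448, Rational(-821, 5526)) = Rational(-6902968, 921)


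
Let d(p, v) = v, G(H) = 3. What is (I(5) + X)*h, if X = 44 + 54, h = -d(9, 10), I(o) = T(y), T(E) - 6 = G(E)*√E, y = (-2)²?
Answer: -1100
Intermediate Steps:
y = 4
T(E) = 6 + 3*√E
I(o) = 12 (I(o) = 6 + 3*√4 = 6 + 3*2 = 6 + 6 = 12)
h = -10 (h = -1*10 = -10)
X = 98
(I(5) + X)*h = (12 + 98)*(-10) = 110*(-10) = -1100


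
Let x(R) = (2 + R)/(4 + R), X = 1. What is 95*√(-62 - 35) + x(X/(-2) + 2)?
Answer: 7/11 + 95*I*√97 ≈ 0.63636 + 935.64*I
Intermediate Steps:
x(R) = (2 + R)/(4 + R)
95*√(-62 - 35) + x(X/(-2) + 2) = 95*√(-62 - 35) + (2 + (1/(-2) + 2))/(4 + (1/(-2) + 2)) = 95*√(-97) + (2 + (1*(-½) + 2))/(4 + (1*(-½) + 2)) = 95*(I*√97) + (2 + (-½ + 2))/(4 + (-½ + 2)) = 95*I*√97 + (2 + 3/2)/(4 + 3/2) = 95*I*√97 + (7/2)/(11/2) = 95*I*√97 + (2/11)*(7/2) = 95*I*√97 + 7/11 = 7/11 + 95*I*√97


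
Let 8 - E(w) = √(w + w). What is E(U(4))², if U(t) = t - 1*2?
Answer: 36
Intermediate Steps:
U(t) = -2 + t (U(t) = t - 2 = -2 + t)
E(w) = 8 - √2*√w (E(w) = 8 - √(w + w) = 8 - √(2*w) = 8 - √2*√w)
E(U(4))² = (8 - √2*√(-2 + 4))² = (8 - √2*√2)² = (8 - 2)² = 6² = 36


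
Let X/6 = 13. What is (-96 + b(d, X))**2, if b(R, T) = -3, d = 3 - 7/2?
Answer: 9801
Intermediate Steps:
X = 78 (X = 6*13 = 78)
d = -1/2 (d = 3 - 7/2 = -1/2 ≈ -0.50000)
(-96 + b(d, X))**2 = (-96 - 3)**2 = (-99)**2 = 9801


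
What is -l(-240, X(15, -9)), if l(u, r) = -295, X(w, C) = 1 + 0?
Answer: 295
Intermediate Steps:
X(w, C) = 1
-l(-240, X(15, -9)) = -1*(-295) = 295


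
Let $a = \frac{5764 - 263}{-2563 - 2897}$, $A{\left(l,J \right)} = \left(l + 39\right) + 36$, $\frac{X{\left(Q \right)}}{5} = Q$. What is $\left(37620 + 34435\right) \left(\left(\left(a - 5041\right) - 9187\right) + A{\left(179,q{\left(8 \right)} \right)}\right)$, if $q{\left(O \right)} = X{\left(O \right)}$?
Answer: $- \frac{1099610329351}{1092} \approx -1.007 \cdot 10^{9}$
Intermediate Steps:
$X{\left(Q \right)} = 5 Q$
$q{\left(O \right)} = 5 O$
$A{\left(l,J \right)} = 75 + l$ ($A{\left(l,J \right)} = \left(39 + l\right) + 36 = 75 + l$)
$a = - \frac{5501}{5460}$ ($a = \frac{5501}{-5460} = 5501 \left(- \frac{1}{5460}\right) = - \frac{5501}{5460} \approx -1.0075$)
$\left(37620 + 34435\right) \left(\left(\left(a - 5041\right) - 9187\right) + A{\left(179,q{\left(8 \right)} \right)}\right) = \left(37620 + 34435\right) \left(\left(\left(- \frac{5501}{5460} - 5041\right) - 9187\right) + \left(75 + 179\right)\right) = 72055 \left(\left(- \frac{27529361}{5460} - 9187\right) + 254\right) = 72055 \left(- \frac{77690381}{5460} + 254\right) = 72055 \left(- \frac{76303541}{5460}\right) = - \frac{1099610329351}{1092}$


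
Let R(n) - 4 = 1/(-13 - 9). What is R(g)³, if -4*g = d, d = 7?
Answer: 658503/10648 ≈ 61.843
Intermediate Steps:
g = -7/4 (g = -¼*7 = -7/4 ≈ -1.7500)
R(n) = 87/22 (R(n) = 4 + 1/(-13 - 9) = 4 + 1/(-22) = 4 - 1/22 = 87/22)
R(g)³ = (87/22)³ = 658503/10648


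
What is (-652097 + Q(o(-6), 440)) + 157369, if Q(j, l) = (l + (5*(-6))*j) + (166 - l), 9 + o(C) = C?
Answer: -494112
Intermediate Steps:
o(C) = -9 + C
Q(j, l) = 166 - 30*j (Q(j, l) = (l - 30*j) + (166 - l) = 166 - 30*j)
(-652097 + Q(o(-6), 440)) + 157369 = (-652097 + (166 - 30*(-9 - 6))) + 157369 = (-652097 + (166 - 30*(-15))) + 157369 = (-652097 + (166 + 450)) + 157369 = (-652097 + 616) + 157369 = -651481 + 157369 = -494112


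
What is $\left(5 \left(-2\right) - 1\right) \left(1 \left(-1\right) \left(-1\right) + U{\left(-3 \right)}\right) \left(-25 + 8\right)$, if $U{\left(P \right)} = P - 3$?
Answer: $-935$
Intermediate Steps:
$U{\left(P \right)} = -3 + P$ ($U{\left(P \right)} = P - 3 = -3 + P$)
$\left(5 \left(-2\right) - 1\right) \left(1 \left(-1\right) \left(-1\right) + U{\left(-3 \right)}\right) \left(-25 + 8\right) = \left(5 \left(-2\right) - 1\right) \left(1 \left(-1\right) \left(-1\right) - 6\right) \left(-25 + 8\right) = \left(-10 - 1\right) \left(\left(-1\right) \left(-1\right) - 6\right) \left(-17\right) = - 11 \left(1 - 6\right) \left(-17\right) = \left(-11\right) \left(-5\right) \left(-17\right) = 55 \left(-17\right) = -935$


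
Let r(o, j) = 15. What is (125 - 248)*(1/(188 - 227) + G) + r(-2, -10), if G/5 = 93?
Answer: -743299/13 ≈ -57177.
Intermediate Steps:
G = 465 (G = 5*93 = 465)
(125 - 248)*(1/(188 - 227) + G) + r(-2, -10) = (125 - 248)*(1/(188 - 227) + 465) + 15 = -123*(1/(-39) + 465) + 15 = -123*(-1/39 + 465) + 15 = -123*18134/39 + 15 = -743494/13 + 15 = -743299/13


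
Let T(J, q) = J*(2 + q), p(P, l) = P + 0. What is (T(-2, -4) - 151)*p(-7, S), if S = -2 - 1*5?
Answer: 1029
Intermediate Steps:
S = -7 (S = -2 - 5 = -7)
p(P, l) = P
(T(-2, -4) - 151)*p(-7, S) = (-2*(2 - 4) - 151)*(-7) = (-2*(-2) - 151)*(-7) = (4 - 151)*(-7) = -147*(-7) = 1029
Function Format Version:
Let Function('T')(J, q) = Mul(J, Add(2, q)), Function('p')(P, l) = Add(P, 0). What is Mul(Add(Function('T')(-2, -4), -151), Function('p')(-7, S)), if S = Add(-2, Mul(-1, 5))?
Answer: 1029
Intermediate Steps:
S = -7 (S = Add(-2, -5) = -7)
Function('p')(P, l) = P
Mul(Add(Function('T')(-2, -4), -151), Function('p')(-7, S)) = Mul(Add(Mul(-2, Add(2, -4)), -151), -7) = Mul(Add(Mul(-2, -2), -151), -7) = Mul(Add(4, -151), -7) = Mul(-147, -7) = 1029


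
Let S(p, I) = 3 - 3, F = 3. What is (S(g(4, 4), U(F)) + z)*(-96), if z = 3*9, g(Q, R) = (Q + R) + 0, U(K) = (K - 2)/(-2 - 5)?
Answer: -2592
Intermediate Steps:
U(K) = 2/7 - K/7 (U(K) = (-2 + K)/(-7) = (-2 + K)*(-⅐) = 2/7 - K/7)
g(Q, R) = Q + R
S(p, I) = 0
z = 27
(S(g(4, 4), U(F)) + z)*(-96) = (0 + 27)*(-96) = 27*(-96) = -2592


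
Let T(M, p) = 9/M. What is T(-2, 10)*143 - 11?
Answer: -1309/2 ≈ -654.50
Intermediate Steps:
T(-2, 10)*143 - 11 = (9/(-2))*143 - 11 = (9*(-½))*143 - 11 = -9/2*143 - 11 = -1287/2 - 11 = -1309/2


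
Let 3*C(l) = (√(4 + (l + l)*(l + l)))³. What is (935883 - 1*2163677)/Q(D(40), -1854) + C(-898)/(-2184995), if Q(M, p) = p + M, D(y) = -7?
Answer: 1227794/1861 - 1290248*√806405/1310997 ≈ -224.04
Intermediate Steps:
C(l) = (4 + 4*l²)^(3/2)/3 (C(l) = (√(4 + (l + l)*(l + l)))³/3 = (√(4 + (2*l)*(2*l)))³/3 = (√(4 + 4*l²))³/3 = (4 + 4*l²)^(3/2)/3)
Q(M, p) = M + p
(935883 - 1*2163677)/Q(D(40), -1854) + C(-898)/(-2184995) = (935883 - 1*2163677)/(-7 - 1854) + (8*(1 + (-898)²)^(3/2)/3)/(-2184995) = (935883 - 2163677)/(-1861) + (8*(1 + 806404)^(3/2)/3)*(-1/2184995) = -1227794*(-1/1861) + (8*806405^(3/2)/3)*(-1/2184995) = 1227794/1861 + (8*(806405*√806405)/3)*(-1/2184995) = 1227794/1861 + (6451240*√806405/3)*(-1/2184995) = 1227794/1861 - 1290248*√806405/1310997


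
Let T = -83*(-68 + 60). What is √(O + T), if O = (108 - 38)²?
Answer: 2*√1391 ≈ 74.592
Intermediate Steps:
O = 4900 (O = 70² = 4900)
T = 664 (T = -83*(-8) = 664)
√(O + T) = √(4900 + 664) = √5564 = 2*√1391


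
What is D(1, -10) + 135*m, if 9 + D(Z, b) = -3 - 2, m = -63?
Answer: -8519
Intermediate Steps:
D(Z, b) = -14 (D(Z, b) = -9 + (-3 - 2) = -9 - 5 = -14)
D(1, -10) + 135*m = -14 + 135*(-63) = -14 - 8505 = -8519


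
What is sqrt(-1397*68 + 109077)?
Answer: sqrt(14081) ≈ 118.66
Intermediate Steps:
sqrt(-1397*68 + 109077) = sqrt(-94996 + 109077) = sqrt(14081)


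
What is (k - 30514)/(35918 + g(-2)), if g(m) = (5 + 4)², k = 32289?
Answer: 1775/35999 ≈ 0.049307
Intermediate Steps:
g(m) = 81 (g(m) = 9² = 81)
(k - 30514)/(35918 + g(-2)) = (32289 - 30514)/(35918 + 81) = 1775/35999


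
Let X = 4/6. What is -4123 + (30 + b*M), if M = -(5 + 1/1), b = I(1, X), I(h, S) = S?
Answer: -4097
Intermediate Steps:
X = 2/3 (X = 4*(1/6) = 2/3 ≈ 0.66667)
b = 2/3 ≈ 0.66667
M = -6 (M = -(5 + 1) = -1*6 = -6)
-4123 + (30 + b*M) = -4123 + (30 + (2/3)*(-6)) = -4123 + (30 - 4) = -4123 + 26 = -4097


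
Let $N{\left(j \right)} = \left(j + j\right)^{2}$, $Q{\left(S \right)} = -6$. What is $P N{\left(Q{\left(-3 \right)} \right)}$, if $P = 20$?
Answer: $2880$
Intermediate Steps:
$N{\left(j \right)} = 4 j^{2}$ ($N{\left(j \right)} = \left(2 j\right)^{2} = 4 j^{2}$)
$P N{\left(Q{\left(-3 \right)} \right)} = 20 \cdot 4 \left(-6\right)^{2} = 20 \cdot 4 \cdot 36 = 20 \cdot 144 = 2880$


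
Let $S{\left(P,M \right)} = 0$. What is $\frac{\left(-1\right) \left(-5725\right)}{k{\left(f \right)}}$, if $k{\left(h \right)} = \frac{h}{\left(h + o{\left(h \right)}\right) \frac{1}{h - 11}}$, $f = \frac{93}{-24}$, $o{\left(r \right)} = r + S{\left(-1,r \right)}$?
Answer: $- \frac{91600}{119} \approx -769.75$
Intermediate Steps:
$o{\left(r \right)} = r$ ($o{\left(r \right)} = r + 0 = r$)
$f = - \frac{31}{8}$ ($f = 93 \left(- \frac{1}{24}\right) = - \frac{31}{8} \approx -3.875$)
$k{\left(h \right)} = - \frac{11}{2} + \frac{h}{2}$ ($k{\left(h \right)} = \frac{h}{\left(h + h\right) \frac{1}{h - 11}} = \frac{h}{2 h \frac{1}{-11 + h}} = h \frac{-11 + h}{2 h} = - \frac{11}{2} + \frac{h}{2}$)
$\frac{\left(-1\right) \left(-5725\right)}{k{\left(f \right)}} = \frac{\left(-1\right) \left(-5725\right)}{- \frac{11}{2} + \frac{1}{2} \left(- \frac{31}{8}\right)} = \frac{5725}{- \frac{11}{2} - \frac{31}{16}} = \frac{5725}{- \frac{119}{16}} = 5725 \left(- \frac{16}{119}\right) = - \frac{91600}{119}$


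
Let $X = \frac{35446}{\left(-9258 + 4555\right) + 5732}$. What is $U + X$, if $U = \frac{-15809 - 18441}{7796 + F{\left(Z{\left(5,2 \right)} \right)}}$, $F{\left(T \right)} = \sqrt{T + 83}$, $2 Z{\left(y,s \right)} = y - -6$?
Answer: $\frac{751825545106}{25016030319} + \frac{6850 \sqrt{354}}{24311011} \approx 30.059$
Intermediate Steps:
$Z{\left(y,s \right)} = 3 + \frac{y}{2}$ ($Z{\left(y,s \right)} = \frac{y - -6}{2} = \frac{y + 6}{2} = \frac{6 + y}{2} = 3 + \frac{y}{2}$)
$X = \frac{35446}{1029}$ ($X = \frac{35446}{-4703 + 5732} = \frac{35446}{1029} \approx 34.447$)
$F{\left(T \right)} = \sqrt{83 + T}$
$U = - \frac{34250}{7796 + \frac{\sqrt{354}}{2}}$ ($U = \frac{-15809 - 18441}{7796 + \sqrt{83 + \left(3 + \frac{1}{2} \cdot 5\right)}} = - \frac{34250}{7796 + \sqrt{83 + \left(3 + \frac{5}{2}\right)}} = - \frac{34250}{7796 + \sqrt{83 + \frac{11}{2}}} = - \frac{34250}{7796 + \sqrt{\frac{177}{2}}} = - \frac{34250}{7796 + \frac{\sqrt{354}}{2}} \approx -4.388$)
$U + X = \left(- \frac{106805200}{24311011} + \frac{6850 \sqrt{354}}{24311011}\right) + \frac{35446}{1029} = \frac{751825545106}{25016030319} + \frac{6850 \sqrt{354}}{24311011}$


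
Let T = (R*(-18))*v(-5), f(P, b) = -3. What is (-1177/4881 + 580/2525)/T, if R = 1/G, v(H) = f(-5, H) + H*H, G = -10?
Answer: -28189/97610238 ≈ -0.00028879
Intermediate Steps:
v(H) = -3 + H² (v(H) = -3 + H*H = -3 + H²)
R = -⅒ (R = 1/(-10) = -⅒ ≈ -0.10000)
T = 198/5 (T = (-⅒*(-18))*(-3 + (-5)²) = 9*(-3 + 25)/5 = (9/5)*22 = 198/5 ≈ 39.600)
(-1177/4881 + 580/2525)/T = (-1177/4881 + 580/2525)/(198/5) = (-1177*1/4881 + 580*(1/2525))*(5/198) = (-1177/4881 + 116/505)*(5/198) = -28189/2464905*5/198 = -28189/97610238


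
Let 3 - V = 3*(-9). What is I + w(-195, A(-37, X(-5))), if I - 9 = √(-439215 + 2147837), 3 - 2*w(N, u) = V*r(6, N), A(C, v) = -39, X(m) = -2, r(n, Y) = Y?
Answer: 5871/2 + √1708622 ≈ 4242.6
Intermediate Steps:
V = 30 (V = 3 - 3*(-9) = 3 - 1*(-27) = 3 + 27 = 30)
w(N, u) = 3/2 - 15*N
I = 9 + √1708622 (I = 9 + √(-439215 + 2147837) = 9 + √1708622 ≈ 1316.1)
I + w(-195, A(-37, X(-5))) = (9 + √1708622) + (3/2 - 15*(-195)) = (9 + √1708622) + (3/2 + 2925) = (9 + √1708622) + 5853/2 = 5871/2 + √1708622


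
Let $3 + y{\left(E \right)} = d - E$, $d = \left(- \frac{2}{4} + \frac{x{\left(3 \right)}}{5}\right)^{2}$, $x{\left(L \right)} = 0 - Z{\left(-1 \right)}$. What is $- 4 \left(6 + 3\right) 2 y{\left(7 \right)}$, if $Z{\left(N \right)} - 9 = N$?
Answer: $\frac{10062}{25} \approx 402.48$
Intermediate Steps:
$Z{\left(N \right)} = 9 + N$
$x{\left(L \right)} = -8$ ($x{\left(L \right)} = 0 - \left(9 - 1\right) = 0 - 8 = -8$)
$d = \frac{441}{100}$ ($d = \left(- \frac{2}{4} - \frac{8}{5}\right)^{2} = \left(\left(-2\right) \frac{1}{4} - \frac{8}{5}\right)^{2} = \left(- \frac{1}{2} - \frac{8}{5}\right)^{2} = \left(- \frac{21}{10}\right)^{2} = \frac{441}{100} \approx 4.41$)
$y{\left(E \right)} = \frac{141}{100} - E$ ($y{\left(E \right)} = -3 - \left(- \frac{441}{100} + E\right) = \frac{141}{100} - E$)
$- 4 \left(6 + 3\right) 2 y{\left(7 \right)} = - 4 \left(6 + 3\right) 2 \left(\frac{141}{100} - 7\right) = \left(-4\right) 9 \cdot 2 \left(\frac{141}{100} - 7\right) = \left(-36\right) 2 \left(- \frac{559}{100}\right) = \left(-72\right) \left(- \frac{559}{100}\right) = \frac{10062}{25}$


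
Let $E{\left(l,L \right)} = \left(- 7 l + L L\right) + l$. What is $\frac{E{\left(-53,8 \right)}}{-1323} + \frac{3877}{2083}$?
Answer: $\frac{4333565}{2755809} \approx 1.5725$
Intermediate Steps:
$E{\left(l,L \right)} = L^{2} - 6 l$ ($E{\left(l,L \right)} = \left(- 7 l + L^{2}\right) + l = \left(L^{2} - 7 l\right) + l = L^{2} - 6 l$)
$\frac{E{\left(-53,8 \right)}}{-1323} + \frac{3877}{2083} = \frac{8^{2} - -318}{-1323} + \frac{3877}{2083} = \left(64 + 318\right) \left(- \frac{1}{1323}\right) + 3877 \cdot \frac{1}{2083} = 382 \left(- \frac{1}{1323}\right) + \frac{3877}{2083} = - \frac{382}{1323} + \frac{3877}{2083} = \frac{4333565}{2755809}$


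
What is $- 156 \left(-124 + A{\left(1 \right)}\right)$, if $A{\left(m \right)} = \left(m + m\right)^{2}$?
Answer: $18720$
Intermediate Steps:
$A{\left(m \right)} = 4 m^{2}$ ($A{\left(m \right)} = \left(2 m\right)^{2} = 4 m^{2}$)
$- 156 \left(-124 + A{\left(1 \right)}\right) = - 156 \left(-124 + 4 \cdot 1^{2}\right) = - 156 \left(-124 + 4 \cdot 1\right) = - 156 \left(-124 + 4\right) = \left(-156\right) \left(-120\right) = 18720$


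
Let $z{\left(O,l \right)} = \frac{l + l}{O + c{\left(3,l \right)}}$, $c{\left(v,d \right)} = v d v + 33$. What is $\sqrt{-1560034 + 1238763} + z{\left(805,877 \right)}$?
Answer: $\frac{1754}{8731} + i \sqrt{321271} \approx 0.20089 + 566.81 i$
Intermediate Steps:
$c{\left(v,d \right)} = 33 + d v^{2}$ ($c{\left(v,d \right)} = d v v + 33 = d v^{2} + 33 = 33 + d v^{2}$)
$z{\left(O,l \right)} = \frac{2 l}{33 + O + 9 l}$ ($z{\left(O,l \right)} = \frac{l + l}{O + \left(33 + l 3^{2}\right)} = \frac{2 l}{O + \left(33 + l 9\right)} = \frac{2 l}{O + \left(33 + 9 l\right)} = \frac{2 l}{33 + O + 9 l}$)
$\sqrt{-1560034 + 1238763} + z{\left(805,877 \right)} = \sqrt{-1560034 + 1238763} + 2 \cdot 877 \frac{1}{33 + 805 + 9 \cdot 877} = \sqrt{-321271} + 2 \cdot 877 \frac{1}{33 + 805 + 7893} = i \sqrt{321271} + 2 \cdot 877 \cdot \frac{1}{8731} = i \sqrt{321271} + \frac{1754}{8731} = \frac{1754}{8731} + i \sqrt{321271}$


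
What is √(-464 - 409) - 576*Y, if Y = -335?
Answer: 192960 + 3*I*√97 ≈ 1.9296e+5 + 29.547*I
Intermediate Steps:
√(-464 - 409) - 576*Y = √(-464 - 409) - 576*(-335) = √(-873) + 192960 = 3*I*√97 + 192960 = 192960 + 3*I*√97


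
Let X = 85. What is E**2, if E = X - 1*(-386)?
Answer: 221841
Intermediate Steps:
E = 471 (E = 85 - 1*(-386) = 85 + 386 = 471)
E**2 = 471**2 = 221841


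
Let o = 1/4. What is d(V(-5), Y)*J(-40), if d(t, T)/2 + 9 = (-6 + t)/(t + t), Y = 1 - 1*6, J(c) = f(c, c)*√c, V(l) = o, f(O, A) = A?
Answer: 3280*I*√10 ≈ 10372.0*I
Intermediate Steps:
o = ¼ ≈ 0.25000
V(l) = ¼
J(c) = c^(3/2) (J(c) = c*√c = c^(3/2))
Y = -5 (Y = 1 - 6 = -5)
d(t, T) = -18 + (-6 + t)/t (d(t, T) = -18 + 2*((-6 + t)/(t + t)) = -18 + 2*((-6 + t)/((2*t))) = -18 + 2*((-6 + t)*(1/(2*t))) = -18 + 2*((-6 + t)/(2*t)) = -18 + (-6 + t)/t)
d(V(-5), Y)*J(-40) = (-17 - 6/¼)*(-40)^(3/2) = (-17 - 6*4)*(-80*I*√10) = (-17 - 24)*(-80*I*√10) = -(-3280)*I*√10 = 3280*I*√10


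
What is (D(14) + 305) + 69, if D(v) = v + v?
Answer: 402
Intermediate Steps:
D(v) = 2*v
(D(14) + 305) + 69 = (2*14 + 305) + 69 = (28 + 305) + 69 = 333 + 69 = 402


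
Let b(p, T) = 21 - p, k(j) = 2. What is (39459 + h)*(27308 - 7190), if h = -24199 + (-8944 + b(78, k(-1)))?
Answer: 125918562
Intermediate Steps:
h = -33200 (h = -24199 + (-8944 + (21 - 1*78)) = -24199 + (-8944 + (21 - 78)) = -24199 + (-8944 - 57) = -24199 - 9001 = -33200)
(39459 + h)*(27308 - 7190) = (39459 - 33200)*(27308 - 7190) = 6259*20118 = 125918562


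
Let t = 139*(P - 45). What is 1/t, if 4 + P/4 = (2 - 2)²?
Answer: -1/8479 ≈ -0.00011794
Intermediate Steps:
P = -16 (P = -16 + 4*(2 - 2)² = -16 + 4*0² = -16 + 4*0 = -16 + 0 = -16)
t = -8479 (t = 139*(-16 - 45) = 139*(-61) = -8479)
1/t = 1/(-8479) = -1/8479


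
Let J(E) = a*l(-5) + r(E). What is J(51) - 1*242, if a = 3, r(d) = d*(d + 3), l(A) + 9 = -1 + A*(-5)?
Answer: 2557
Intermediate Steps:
l(A) = -10 - 5*A (l(A) = -9 + (-1 + A*(-5)) = -9 + (-1 - 5*A) = -10 - 5*A)
r(d) = d*(3 + d)
J(E) = 45 + E*(3 + E) (J(E) = 3*(-10 - 5*(-5)) + E*(3 + E) = 3*(-10 + 25) + E*(3 + E) = 3*15 + E*(3 + E) = 45 + E*(3 + E))
J(51) - 1*242 = (45 + 51*(3 + 51)) - 1*242 = (45 + 51*54) - 242 = (45 + 2754) - 242 = 2799 - 242 = 2557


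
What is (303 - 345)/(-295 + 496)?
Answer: -14/67 ≈ -0.20896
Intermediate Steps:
(303 - 345)/(-295 + 496) = -42/201 = -42*1/201 = -14/67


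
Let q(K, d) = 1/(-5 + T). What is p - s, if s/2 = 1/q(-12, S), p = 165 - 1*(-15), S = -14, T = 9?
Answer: 172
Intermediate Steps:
q(K, d) = ¼ (q(K, d) = 1/(-5 + 9) = 1/4 = ¼)
p = 180 (p = 165 + 15 = 180)
s = 8 (s = 2/(¼) = 2*4 = 8)
p - s = 180 - 1*8 = 180 - 8 = 172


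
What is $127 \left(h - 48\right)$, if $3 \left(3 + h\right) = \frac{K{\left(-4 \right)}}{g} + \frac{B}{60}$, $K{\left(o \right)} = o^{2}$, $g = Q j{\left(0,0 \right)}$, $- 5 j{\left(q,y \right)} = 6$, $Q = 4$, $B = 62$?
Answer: $- \frac{197231}{30} \approx -6574.4$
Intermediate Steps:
$j{\left(q,y \right)} = - \frac{6}{5}$ ($j{\left(q,y \right)} = \left(- \frac{1}{5}\right) 6 = - \frac{6}{5}$)
$g = - \frac{24}{5}$ ($g = 4 \left(- \frac{6}{5}\right) = - \frac{24}{5} \approx -4.8$)
$h = - \frac{113}{30}$ ($h = -3 + \frac{\frac{\left(-4\right)^{2}}{- \frac{24}{5}} + \frac{62}{60}}{3} = -3 + \frac{16 \left(- \frac{5}{24}\right) + 62 \cdot \frac{1}{60}}{3} = -3 + \frac{- \frac{10}{3} + \frac{31}{30}}{3} = -3 + \frac{1}{3} \left(- \frac{23}{10}\right) = -3 - \frac{23}{30} = - \frac{113}{30} \approx -3.7667$)
$127 \left(h - 48\right) = 127 \left(- \frac{113}{30} - 48\right) = 127 \left(- \frac{1553}{30}\right) = - \frac{197231}{30}$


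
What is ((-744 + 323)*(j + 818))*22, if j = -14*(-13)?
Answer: -9262000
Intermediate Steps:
j = 182 (j = -1*(-182) = 182)
((-744 + 323)*(j + 818))*22 = ((-744 + 323)*(182 + 818))*22 = -421*1000*22 = -421000*22 = -9262000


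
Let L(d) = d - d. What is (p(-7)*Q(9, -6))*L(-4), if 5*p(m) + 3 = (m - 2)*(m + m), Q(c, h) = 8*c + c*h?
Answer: 0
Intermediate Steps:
L(d) = 0
p(m) = -3/5 + 2*m*(-2 + m)/5 (p(m) = -3/5 + ((m - 2)*(m + m))/5 = -3/5 + ((-2 + m)*(2*m))/5 = -3/5 + (2*m*(-2 + m))/5 = -3/5 + 2*m*(-2 + m)/5)
(p(-7)*Q(9, -6))*L(-4) = ((-3/5 - 4/5*(-7) + (2/5)*(-7)**2)*(9*(8 - 6)))*0 = ((-3/5 + 28/5 + (2/5)*49)*(9*2))*0 = ((-3/5 + 28/5 + 98/5)*18)*0 = ((123/5)*18)*0 = (2214/5)*0 = 0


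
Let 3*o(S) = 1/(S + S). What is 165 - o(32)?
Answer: 31679/192 ≈ 164.99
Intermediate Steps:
o(S) = 1/(6*S) (o(S) = 1/(3*(S + S)) = 1/(3*((2*S))) = (1/(2*S))/3 = 1/(6*S))
165 - o(32) = 165 - 1/(6*32) = 165 - 1*1/192 = 165 - 1/192 = 31679/192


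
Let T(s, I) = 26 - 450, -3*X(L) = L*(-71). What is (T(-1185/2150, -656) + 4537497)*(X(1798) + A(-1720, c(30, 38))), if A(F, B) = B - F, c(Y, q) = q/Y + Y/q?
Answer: 57250130087608/285 ≈ 2.0088e+11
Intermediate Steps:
X(L) = 71*L/3 (X(L) = -L*(-71)/3 = -(-71)*L/3 = 71*L/3)
T(s, I) = -424
c(Y, q) = Y/q + q/Y
(T(-1185/2150, -656) + 4537497)*(X(1798) + A(-1720, c(30, 38))) = (-424 + 4537497)*((71/3)*1798 + ((30/38 + 38/30) - 1*(-1720))) = 4537073*(127658/3 + ((30*(1/38) + 38*(1/30)) + 1720)) = 4537073*(127658/3 + ((15/19 + 19/15) + 1720)) = 4537073*(127658/3 + (586/285 + 1720)) = 4537073*(127658/3 + 490786/285) = 4537073*(12618296/285) = 57250130087608/285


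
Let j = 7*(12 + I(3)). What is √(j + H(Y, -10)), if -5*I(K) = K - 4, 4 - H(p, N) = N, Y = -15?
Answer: √2485/5 ≈ 9.9700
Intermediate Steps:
H(p, N) = 4 - N
I(K) = ⅘ - K/5 (I(K) = -(K - 4)/5 = -(-4 + K)/5 = ⅘ - K/5)
j = 427/5 (j = 7*(12 + (⅘ - ⅕*3)) = 7*(12 + (⅘ - ⅗)) = 7*(12 + ⅕) = 7*(61/5) = 427/5 ≈ 85.400)
√(j + H(Y, -10)) = √(427/5 + (4 - 1*(-10))) = √(427/5 + (4 + 10)) = √(427/5 + 14) = √(497/5) = √2485/5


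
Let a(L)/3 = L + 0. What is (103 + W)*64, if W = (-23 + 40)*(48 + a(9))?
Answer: 88192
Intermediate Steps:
a(L) = 3*L (a(L) = 3*(L + 0) = 3*L)
W = 1275 (W = (-23 + 40)*(48 + 3*9) = 17*(48 + 27) = 17*75 = 1275)
(103 + W)*64 = (103 + 1275)*64 = 1378*64 = 88192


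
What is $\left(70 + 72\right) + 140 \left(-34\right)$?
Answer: $-4618$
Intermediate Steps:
$\left(70 + 72\right) + 140 \left(-34\right) = 142 - 4760 = -4618$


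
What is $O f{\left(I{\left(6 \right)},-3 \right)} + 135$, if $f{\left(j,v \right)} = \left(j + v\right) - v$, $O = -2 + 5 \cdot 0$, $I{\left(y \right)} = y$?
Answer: $123$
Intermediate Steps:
$O = -2$ ($O = -2 + 0 = -2$)
$f{\left(j,v \right)} = j$
$O f{\left(I{\left(6 \right)},-3 \right)} + 135 = \left(-2\right) 6 + 135 = -12 + 135 = 123$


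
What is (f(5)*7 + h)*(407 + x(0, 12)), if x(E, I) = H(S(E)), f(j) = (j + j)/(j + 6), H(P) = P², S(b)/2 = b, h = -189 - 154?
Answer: -137011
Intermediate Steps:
h = -343
S(b) = 2*b
f(j) = 2*j/(6 + j) (f(j) = (2*j)/(6 + j) = 2*j/(6 + j))
x(E, I) = 4*E² (x(E, I) = (2*E)² = 4*E²)
(f(5)*7 + h)*(407 + x(0, 12)) = ((2*5/(6 + 5))*7 - 343)*(407 + 4*0²) = ((2*5/11)*7 - 343)*(407 + 4*0) = ((2*5*(1/11))*7 - 343)*(407 + 0) = ((10/11)*7 - 343)*407 = (70/11 - 343)*407 = -3703/11*407 = -137011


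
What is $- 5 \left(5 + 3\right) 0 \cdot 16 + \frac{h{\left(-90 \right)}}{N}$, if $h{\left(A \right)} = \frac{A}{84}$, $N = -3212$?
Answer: $\frac{15}{44968} \approx 0.00033357$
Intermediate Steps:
$h{\left(A \right)} = \frac{A}{84}$ ($h{\left(A \right)} = A \frac{1}{84} = \frac{A}{84}$)
$- 5 \left(5 + 3\right) 0 \cdot 16 + \frac{h{\left(-90 \right)}}{N} = - 5 \left(5 + 3\right) 0 \cdot 16 + \frac{\frac{1}{84} \left(-90\right)}{-3212} = - 5 \cdot 8 \cdot 0 \cdot 16 - - \frac{15}{44968} = \left(-5\right) 0 \cdot 16 + \frac{15}{44968} = 0 \cdot 16 + \frac{15}{44968} = 0 + \frac{15}{44968} = \frac{15}{44968}$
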